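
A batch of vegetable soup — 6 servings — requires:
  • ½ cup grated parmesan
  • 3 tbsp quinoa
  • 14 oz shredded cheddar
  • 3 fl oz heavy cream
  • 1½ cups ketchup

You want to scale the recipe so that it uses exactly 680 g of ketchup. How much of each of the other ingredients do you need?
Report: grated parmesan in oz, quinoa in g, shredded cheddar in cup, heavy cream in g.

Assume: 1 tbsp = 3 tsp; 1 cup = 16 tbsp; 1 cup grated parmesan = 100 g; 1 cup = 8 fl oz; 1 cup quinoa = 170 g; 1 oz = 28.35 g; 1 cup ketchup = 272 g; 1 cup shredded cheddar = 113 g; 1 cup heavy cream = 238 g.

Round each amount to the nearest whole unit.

grated parmesan: 3 oz; quinoa: 53 g; shredded cheddar: 6 cup; heavy cream: 149 g

The original recipe has 408 g of ketchup, so the scaling factor is 680 ÷ 408 = 5/3.
grated parmesan: 0.5 cup × 5/3 × 100 g/cup ÷ 28.35 g/oz ≈ 3 oz
quinoa: 3 tbsp × 5/3 ÷ 16 tbsp/cup × 170 g/cup ≈ 53 g
shredded cheddar: 14 oz × 5/3 × 28.35 g/oz ÷ 113 g/cup ≈ 6 cup
heavy cream: 3 fl oz × 5/3 ÷ 8 fl oz/cup × 238 g/cup ≈ 149 g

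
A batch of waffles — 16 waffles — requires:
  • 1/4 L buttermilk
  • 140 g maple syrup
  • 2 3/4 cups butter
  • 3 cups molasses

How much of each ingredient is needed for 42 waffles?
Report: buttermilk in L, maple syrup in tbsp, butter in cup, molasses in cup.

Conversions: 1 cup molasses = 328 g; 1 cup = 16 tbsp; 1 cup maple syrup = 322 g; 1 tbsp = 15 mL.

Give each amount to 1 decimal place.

buttermilk: 0.7 L; maple syrup: 18.3 tbsp; butter: 7.2 cup; molasses: 7.9 cup

Scaling factor: 42/16 = 21/8 = 2.625.
buttermilk: 0.25 L × 21/8 ≈ 0.7 L
maple syrup: 140 g × 21/8 ÷ 322 g/cup × 16 tbsp/cup ≈ 18.3 tbsp
butter: 2.75 cup × 21/8 ≈ 7.2 cup
molasses: 3 cup × 21/8 ≈ 7.9 cup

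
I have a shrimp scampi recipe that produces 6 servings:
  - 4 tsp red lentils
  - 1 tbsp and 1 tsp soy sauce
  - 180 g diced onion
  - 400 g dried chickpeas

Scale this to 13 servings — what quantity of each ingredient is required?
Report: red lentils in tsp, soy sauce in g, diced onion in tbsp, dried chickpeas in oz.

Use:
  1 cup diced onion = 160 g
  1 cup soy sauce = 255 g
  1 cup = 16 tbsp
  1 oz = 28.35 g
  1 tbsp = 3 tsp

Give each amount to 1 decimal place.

red lentils: 8.7 tsp; soy sauce: 46.0 g; diced onion: 39.0 tbsp; dried chickpeas: 30.6 oz

Scaling factor: 13/6.
red lentils: 4 tsp × 13/6 ≈ 8.7 tsp
soy sauce: (1 tbsp + 1 tsp = 4/3 tbsp) × 13/6 ÷ 16 tbsp/cup × 255 g/cup ≈ 46.0 g
diced onion: 180 g × 13/6 ÷ 160 g/cup × 16 tbsp/cup = 39.0 tbsp
dried chickpeas: 400 g × 13/6 ÷ 28.35 g/oz ≈ 30.6 oz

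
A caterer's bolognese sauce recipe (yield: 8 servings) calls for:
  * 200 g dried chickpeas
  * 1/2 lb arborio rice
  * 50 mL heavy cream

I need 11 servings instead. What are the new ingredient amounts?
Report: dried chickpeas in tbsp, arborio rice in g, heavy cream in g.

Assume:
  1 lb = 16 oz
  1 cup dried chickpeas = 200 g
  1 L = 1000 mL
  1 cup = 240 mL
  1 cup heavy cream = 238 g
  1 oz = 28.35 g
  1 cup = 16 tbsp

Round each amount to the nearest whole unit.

dried chickpeas: 22 tbsp; arborio rice: 312 g; heavy cream: 68 g

Scaling factor: 11/8 = 1.375.
dried chickpeas: 200 g × 11/8 ÷ 200 g/cup × 16 tbsp/cup = 22 tbsp
arborio rice: 0.5 lb × 11/8 × 16 oz/lb × 28.35 g/oz ≈ 312 g
heavy cream: 50 mL × 11/8 ÷ 240 mL/cup × 238 g/cup ≈ 68 g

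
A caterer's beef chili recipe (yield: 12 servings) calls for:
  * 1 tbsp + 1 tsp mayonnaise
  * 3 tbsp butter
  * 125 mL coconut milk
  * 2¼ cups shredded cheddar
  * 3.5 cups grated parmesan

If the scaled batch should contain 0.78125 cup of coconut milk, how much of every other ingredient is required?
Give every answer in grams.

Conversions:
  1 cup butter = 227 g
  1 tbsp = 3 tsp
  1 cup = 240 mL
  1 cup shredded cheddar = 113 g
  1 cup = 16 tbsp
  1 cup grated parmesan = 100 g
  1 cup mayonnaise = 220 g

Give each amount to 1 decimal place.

mayonnaise: 27.5 g; butter: 63.8 g; shredded cheddar: 381.4 g; grated parmesan: 525.0 g

The original recipe has 25/48 cup of coconut milk, so the scaling factor is 0.78125 ÷ 25/48 = 3/2 = 1.5.
mayonnaise: (1 tbsp + 1 tsp = 4/3 tbsp) × 3/2 ÷ 16 tbsp/cup × 220 g/cup = 27.5 g
butter: 3 tbsp × 3/2 ÷ 16 tbsp/cup × 227 g/cup ≈ 63.8 g
shredded cheddar: 2.25 cup × 3/2 × 113 g/cup ≈ 381.4 g
grated parmesan: 3.5 cup × 3/2 × 100 g/cup = 525.0 g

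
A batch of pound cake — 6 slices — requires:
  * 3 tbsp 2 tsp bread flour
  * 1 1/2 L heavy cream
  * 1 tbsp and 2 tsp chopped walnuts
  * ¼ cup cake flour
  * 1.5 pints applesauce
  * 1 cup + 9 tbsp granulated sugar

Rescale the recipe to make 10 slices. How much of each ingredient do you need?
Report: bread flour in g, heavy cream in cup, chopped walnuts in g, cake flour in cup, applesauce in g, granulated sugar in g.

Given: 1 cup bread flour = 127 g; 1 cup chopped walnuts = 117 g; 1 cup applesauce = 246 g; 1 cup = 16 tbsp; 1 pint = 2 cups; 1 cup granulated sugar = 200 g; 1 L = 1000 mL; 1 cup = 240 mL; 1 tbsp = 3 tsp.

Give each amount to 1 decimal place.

Scaling factor: 10/6 = 5/3.
bread flour: (3 tbsp + 2 tsp = 11/3 tbsp) × 5/3 ÷ 16 tbsp/cup × 127 g/cup ≈ 48.5 g
heavy cream: 1.5 L × 5/3 × 1000 mL/L ÷ 240 mL/cup ≈ 10.4 cup
chopped walnuts: (1 tbsp + 2 tsp = 5/3 tbsp) × 5/3 ÷ 16 tbsp/cup × 117 g/cup ≈ 20.3 g
cake flour: 0.25 cup × 5/3 ≈ 0.4 cup
applesauce: 1.5 pint × 5/3 × 2 cup/pint × 246 g/cup = 1230.0 g
granulated sugar: (1 cup + 9 tbsp = 1.5625 cup) × 5/3 × 200 g/cup ≈ 520.8 g

bread flour: 48.5 g; heavy cream: 10.4 cup; chopped walnuts: 20.3 g; cake flour: 0.4 cup; applesauce: 1230.0 g; granulated sugar: 520.8 g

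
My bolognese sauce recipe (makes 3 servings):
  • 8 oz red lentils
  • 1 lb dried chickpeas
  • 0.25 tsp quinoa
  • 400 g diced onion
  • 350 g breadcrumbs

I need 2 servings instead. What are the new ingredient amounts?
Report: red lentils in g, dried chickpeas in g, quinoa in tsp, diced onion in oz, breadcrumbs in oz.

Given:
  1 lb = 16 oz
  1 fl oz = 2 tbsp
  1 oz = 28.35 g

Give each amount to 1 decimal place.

red lentils: 151.2 g; dried chickpeas: 302.4 g; quinoa: 0.2 tsp; diced onion: 9.4 oz; breadcrumbs: 8.2 oz

Scaling factor: 2/3.
red lentils: 8 oz × 2/3 × 28.35 g/oz = 151.2 g
dried chickpeas: 1 lb × 2/3 × 16 oz/lb × 28.35 g/oz = 302.4 g
quinoa: 0.25 tsp × 2/3 ≈ 0.2 tsp
diced onion: 400 g × 2/3 ÷ 28.35 g/oz ≈ 9.4 oz
breadcrumbs: 350 g × 2/3 ÷ 28.35 g/oz ≈ 8.2 oz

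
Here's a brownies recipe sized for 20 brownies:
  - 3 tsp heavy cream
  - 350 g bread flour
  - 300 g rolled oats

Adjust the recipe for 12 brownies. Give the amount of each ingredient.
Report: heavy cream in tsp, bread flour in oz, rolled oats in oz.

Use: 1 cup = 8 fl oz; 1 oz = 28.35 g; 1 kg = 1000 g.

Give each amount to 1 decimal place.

heavy cream: 1.8 tsp; bread flour: 7.4 oz; rolled oats: 6.3 oz

Scaling factor: 12/20 = 3/5 = 0.6.
heavy cream: 3 tsp × 3/5 = 1.8 tsp
bread flour: 350 g × 3/5 ÷ 28.35 g/oz ≈ 7.4 oz
rolled oats: 300 g × 3/5 ÷ 28.35 g/oz ≈ 6.3 oz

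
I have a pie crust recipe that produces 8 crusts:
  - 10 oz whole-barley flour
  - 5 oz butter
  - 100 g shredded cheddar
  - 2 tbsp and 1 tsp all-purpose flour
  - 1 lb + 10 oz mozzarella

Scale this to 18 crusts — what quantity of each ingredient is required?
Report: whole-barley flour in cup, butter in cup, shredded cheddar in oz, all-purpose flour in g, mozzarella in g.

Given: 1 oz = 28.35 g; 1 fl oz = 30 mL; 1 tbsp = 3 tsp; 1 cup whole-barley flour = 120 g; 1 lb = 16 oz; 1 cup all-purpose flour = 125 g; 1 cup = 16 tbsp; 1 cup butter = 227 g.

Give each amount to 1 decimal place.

Scaling factor: 18/8 = 9/4 = 2.25.
whole-barley flour: 10 oz × 9/4 × 28.35 g/oz ÷ 120 g/cup ≈ 5.3 cup
butter: 5 oz × 9/4 × 28.35 g/oz ÷ 227 g/cup ≈ 1.4 cup
shredded cheddar: 100 g × 9/4 ÷ 28.35 g/oz ≈ 7.9 oz
all-purpose flour: (2 tbsp + 1 tsp = 7/3 tbsp) × 9/4 ÷ 16 tbsp/cup × 125 g/cup ≈ 41.0 g
mozzarella: (1 lb + 10 oz = 1.625 lb) × 9/4 × 16 oz/lb × 28.35 g/oz ≈ 1658.5 g

whole-barley flour: 5.3 cup; butter: 1.4 cup; shredded cheddar: 7.9 oz; all-purpose flour: 41.0 g; mozzarella: 1658.5 g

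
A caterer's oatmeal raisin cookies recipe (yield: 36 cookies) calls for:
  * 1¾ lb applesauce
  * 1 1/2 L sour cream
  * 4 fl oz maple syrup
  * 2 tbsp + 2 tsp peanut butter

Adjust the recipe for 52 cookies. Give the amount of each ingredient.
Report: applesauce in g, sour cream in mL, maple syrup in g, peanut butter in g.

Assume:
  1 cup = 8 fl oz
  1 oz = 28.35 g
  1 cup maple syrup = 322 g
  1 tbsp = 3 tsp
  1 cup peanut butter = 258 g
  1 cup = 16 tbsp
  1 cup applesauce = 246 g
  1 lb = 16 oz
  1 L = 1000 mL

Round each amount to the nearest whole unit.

Scaling factor: 52/36 = 13/9.
applesauce: 1.75 lb × 13/9 × 16 oz/lb × 28.35 g/oz ≈ 1147 g
sour cream: 1.5 L × 13/9 × 1000 mL/L ≈ 2167 mL
maple syrup: 4 fl oz × 13/9 ÷ 8 fl oz/cup × 322 g/cup ≈ 233 g
peanut butter: (2 tbsp + 2 tsp = 8/3 tbsp) × 13/9 ÷ 16 tbsp/cup × 258 g/cup ≈ 62 g

applesauce: 1147 g; sour cream: 2167 mL; maple syrup: 233 g; peanut butter: 62 g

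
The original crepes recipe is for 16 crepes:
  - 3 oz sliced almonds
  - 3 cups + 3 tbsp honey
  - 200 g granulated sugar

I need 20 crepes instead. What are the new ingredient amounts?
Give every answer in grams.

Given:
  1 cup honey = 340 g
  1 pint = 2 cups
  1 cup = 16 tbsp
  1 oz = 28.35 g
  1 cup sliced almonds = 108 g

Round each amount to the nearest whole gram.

Scaling factor: 20/16 = 5/4 = 1.25.
sliced almonds: 3 oz × 5/4 × 28.35 g/oz ≈ 106 g
honey: (3 cup + 3 tbsp = 3.1875 cup) × 5/4 × 340 g/cup ≈ 1355 g
granulated sugar: 200 g × 5/4 = 250 g

sliced almonds: 106 g; honey: 1355 g; granulated sugar: 250 g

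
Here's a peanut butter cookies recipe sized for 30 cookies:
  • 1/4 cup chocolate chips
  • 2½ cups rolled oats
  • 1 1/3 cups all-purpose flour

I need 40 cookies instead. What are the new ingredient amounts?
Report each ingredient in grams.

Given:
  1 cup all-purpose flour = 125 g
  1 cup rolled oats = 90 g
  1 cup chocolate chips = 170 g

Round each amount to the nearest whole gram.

chocolate chips: 57 g; rolled oats: 300 g; all-purpose flour: 222 g

Scaling factor: 40/30 = 4/3.
chocolate chips: 0.25 cup × 4/3 × 170 g/cup ≈ 57 g
rolled oats: 2.5 cup × 4/3 × 90 g/cup = 300 g
all-purpose flour: 4/3 cup × 4/3 × 125 g/cup ≈ 222 g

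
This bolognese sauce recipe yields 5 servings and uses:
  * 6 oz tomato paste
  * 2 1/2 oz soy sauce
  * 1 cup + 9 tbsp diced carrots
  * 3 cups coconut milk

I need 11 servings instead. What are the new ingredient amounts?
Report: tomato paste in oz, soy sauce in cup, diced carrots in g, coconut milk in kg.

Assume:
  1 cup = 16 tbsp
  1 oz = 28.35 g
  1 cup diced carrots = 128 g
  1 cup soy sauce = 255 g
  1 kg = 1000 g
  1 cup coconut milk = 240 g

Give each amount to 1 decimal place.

Scaling factor: 11/5 = 2.2.
tomato paste: 6 oz × 11/5 = 13.2 oz
soy sauce: 2.5 oz × 11/5 × 28.35 g/oz ÷ 255 g/cup ≈ 0.6 cup
diced carrots: (1 cup + 9 tbsp = 1.5625 cup) × 11/5 × 128 g/cup = 440.0 g
coconut milk: 3 cup × 11/5 × 240 g/cup ÷ 1000 g/kg ≈ 1.6 kg

tomato paste: 13.2 oz; soy sauce: 0.6 cup; diced carrots: 440.0 g; coconut milk: 1.6 kg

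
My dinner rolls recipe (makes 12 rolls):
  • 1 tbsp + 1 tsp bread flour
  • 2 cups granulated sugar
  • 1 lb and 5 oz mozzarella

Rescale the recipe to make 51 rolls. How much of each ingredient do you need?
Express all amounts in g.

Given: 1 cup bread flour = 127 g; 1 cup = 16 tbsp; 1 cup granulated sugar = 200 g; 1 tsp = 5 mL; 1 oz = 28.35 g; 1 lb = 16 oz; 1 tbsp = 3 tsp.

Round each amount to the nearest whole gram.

Scaling factor: 51/12 = 17/4 = 4.25.
bread flour: (1 tbsp + 1 tsp = 4/3 tbsp) × 17/4 ÷ 16 tbsp/cup × 127 g/cup ≈ 45 g
granulated sugar: 2 cup × 17/4 × 200 g/cup = 1700 g
mozzarella: (1 lb + 5 oz = 1.3125 lb) × 17/4 × 16 oz/lb × 28.35 g/oz ≈ 2530 g

bread flour: 45 g; granulated sugar: 1700 g; mozzarella: 2530 g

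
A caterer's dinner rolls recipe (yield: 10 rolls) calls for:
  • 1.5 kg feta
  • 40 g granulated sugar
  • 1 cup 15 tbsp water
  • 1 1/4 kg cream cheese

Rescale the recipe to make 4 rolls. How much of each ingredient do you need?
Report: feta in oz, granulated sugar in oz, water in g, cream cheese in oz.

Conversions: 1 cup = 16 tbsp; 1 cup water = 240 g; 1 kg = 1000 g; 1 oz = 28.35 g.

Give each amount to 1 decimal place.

Scaling factor: 4/10 = 2/5 = 0.4.
feta: 1.5 kg × 2/5 × 1000 g/kg ÷ 28.35 g/oz ≈ 21.2 oz
granulated sugar: 40 g × 2/5 ÷ 28.35 g/oz ≈ 0.6 oz
water: (1 cup + 15 tbsp = 1.9375 cup) × 2/5 × 240 g/cup = 186.0 g
cream cheese: 1.25 kg × 2/5 × 1000 g/kg ÷ 28.35 g/oz ≈ 17.6 oz

feta: 21.2 oz; granulated sugar: 0.6 oz; water: 186.0 g; cream cheese: 17.6 oz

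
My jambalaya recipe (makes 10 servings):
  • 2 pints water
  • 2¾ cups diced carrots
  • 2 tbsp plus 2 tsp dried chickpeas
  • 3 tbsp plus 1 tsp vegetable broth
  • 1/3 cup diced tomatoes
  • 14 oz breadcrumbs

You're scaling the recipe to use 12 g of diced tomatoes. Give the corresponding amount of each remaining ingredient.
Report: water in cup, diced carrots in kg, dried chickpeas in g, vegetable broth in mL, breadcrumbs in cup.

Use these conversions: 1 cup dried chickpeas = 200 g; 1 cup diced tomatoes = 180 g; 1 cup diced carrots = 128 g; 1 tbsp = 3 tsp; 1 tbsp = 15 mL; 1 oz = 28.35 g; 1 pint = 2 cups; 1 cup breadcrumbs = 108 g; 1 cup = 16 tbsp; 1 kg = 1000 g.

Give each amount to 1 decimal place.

The original recipe has 60 g of diced tomatoes, so the scaling factor is 12 ÷ 60 = 1/5 = 0.2.
water: 2 pint × 1/5 × 2 cup/pint = 0.8 cup
diced carrots: 2.75 cup × 1/5 × 128 g/cup ÷ 1000 g/kg ≈ 0.1 kg
dried chickpeas: (2 tbsp + 2 tsp = 8/3 tbsp) × 1/5 ÷ 16 tbsp/cup × 200 g/cup ≈ 6.7 g
vegetable broth: (3 tbsp + 1 tsp = 10/3 tbsp) × 1/5 × 15 mL/tbsp = 10.0 mL
breadcrumbs: 14 oz × 1/5 × 28.35 g/oz ÷ 108 g/cup ≈ 0.7 cup

water: 0.8 cup; diced carrots: 0.1 kg; dried chickpeas: 6.7 g; vegetable broth: 10.0 mL; breadcrumbs: 0.7 cup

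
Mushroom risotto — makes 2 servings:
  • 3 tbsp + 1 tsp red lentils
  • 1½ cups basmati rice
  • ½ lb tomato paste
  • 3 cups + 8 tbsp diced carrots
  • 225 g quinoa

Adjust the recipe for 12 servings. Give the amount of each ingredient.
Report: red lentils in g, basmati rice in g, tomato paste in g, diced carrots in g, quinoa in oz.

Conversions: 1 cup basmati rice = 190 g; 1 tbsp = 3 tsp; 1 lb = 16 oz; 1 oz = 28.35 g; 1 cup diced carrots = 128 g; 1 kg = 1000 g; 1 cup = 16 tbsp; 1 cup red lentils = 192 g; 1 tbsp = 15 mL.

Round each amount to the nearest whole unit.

Scaling factor: 12/2 = 6.
red lentils: (3 tbsp + 1 tsp = 10/3 tbsp) × 6 ÷ 16 tbsp/cup × 192 g/cup = 240 g
basmati rice: 1.5 cup × 6 × 190 g/cup = 1710 g
tomato paste: 0.5 lb × 6 × 16 oz/lb × 28.35 g/oz ≈ 1361 g
diced carrots: (3 cup + 8 tbsp = 3.5 cup) × 6 × 128 g/cup = 2688 g
quinoa: 225 g × 6 ÷ 28.35 g/oz ≈ 48 oz

red lentils: 240 g; basmati rice: 1710 g; tomato paste: 1361 g; diced carrots: 2688 g; quinoa: 48 oz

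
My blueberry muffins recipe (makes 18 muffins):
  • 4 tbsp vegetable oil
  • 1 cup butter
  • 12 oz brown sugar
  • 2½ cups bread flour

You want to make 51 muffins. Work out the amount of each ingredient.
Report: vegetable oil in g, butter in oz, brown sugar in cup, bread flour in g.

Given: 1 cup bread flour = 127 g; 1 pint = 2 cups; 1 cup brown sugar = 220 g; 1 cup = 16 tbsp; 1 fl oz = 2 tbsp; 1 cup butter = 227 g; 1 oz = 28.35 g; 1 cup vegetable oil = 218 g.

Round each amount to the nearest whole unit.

vegetable oil: 154 g; butter: 23 oz; brown sugar: 4 cup; bread flour: 900 g

Scaling factor: 51/18 = 17/6.
vegetable oil: 4 tbsp × 17/6 ÷ 16 tbsp/cup × 218 g/cup ≈ 154 g
butter: 1 cup × 17/6 × 227 g/cup ÷ 28.35 g/oz ≈ 23 oz
brown sugar: 12 oz × 17/6 × 28.35 g/oz ÷ 220 g/cup ≈ 4 cup
bread flour: 2.5 cup × 17/6 × 127 g/cup ≈ 900 g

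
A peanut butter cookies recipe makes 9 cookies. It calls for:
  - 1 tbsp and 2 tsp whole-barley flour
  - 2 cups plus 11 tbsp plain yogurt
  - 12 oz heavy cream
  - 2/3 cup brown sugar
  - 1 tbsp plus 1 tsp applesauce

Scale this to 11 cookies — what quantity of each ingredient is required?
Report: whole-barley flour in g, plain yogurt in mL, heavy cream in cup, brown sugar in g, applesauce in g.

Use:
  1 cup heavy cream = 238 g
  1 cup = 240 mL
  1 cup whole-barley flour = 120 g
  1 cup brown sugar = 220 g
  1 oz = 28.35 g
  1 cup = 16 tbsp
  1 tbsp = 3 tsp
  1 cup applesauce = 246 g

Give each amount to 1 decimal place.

Scaling factor: 11/9.
whole-barley flour: (1 tbsp + 2 tsp = 5/3 tbsp) × 11/9 ÷ 16 tbsp/cup × 120 g/cup ≈ 15.3 g
plain yogurt: (2 cup + 11 tbsp = 2.6875 cup) × 11/9 × 240 mL/cup ≈ 788.3 mL
heavy cream: 12 oz × 11/9 × 28.35 g/oz ÷ 238 g/cup ≈ 1.7 cup
brown sugar: 2/3 cup × 11/9 × 220 g/cup ≈ 179.3 g
applesauce: (1 tbsp + 1 tsp = 4/3 tbsp) × 11/9 ÷ 16 tbsp/cup × 246 g/cup ≈ 25.1 g

whole-barley flour: 15.3 g; plain yogurt: 788.3 mL; heavy cream: 1.7 cup; brown sugar: 179.3 g; applesauce: 25.1 g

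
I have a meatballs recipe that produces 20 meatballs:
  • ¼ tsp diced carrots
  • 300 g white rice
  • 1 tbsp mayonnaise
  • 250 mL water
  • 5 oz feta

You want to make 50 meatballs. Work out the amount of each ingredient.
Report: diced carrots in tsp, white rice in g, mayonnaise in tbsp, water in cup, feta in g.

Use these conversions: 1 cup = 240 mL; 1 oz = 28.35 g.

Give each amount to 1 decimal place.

Scaling factor: 50/20 = 5/2 = 2.5.
diced carrots: 0.25 tsp × 5/2 ≈ 0.6 tsp
white rice: 300 g × 5/2 = 750.0 g
mayonnaise: 1 tbsp × 5/2 = 2.5 tbsp
water: 250 mL × 5/2 ÷ 240 mL/cup ≈ 2.6 cup
feta: 5 oz × 5/2 × 28.35 g/oz ≈ 354.4 g

diced carrots: 0.6 tsp; white rice: 750.0 g; mayonnaise: 2.5 tbsp; water: 2.6 cup; feta: 354.4 g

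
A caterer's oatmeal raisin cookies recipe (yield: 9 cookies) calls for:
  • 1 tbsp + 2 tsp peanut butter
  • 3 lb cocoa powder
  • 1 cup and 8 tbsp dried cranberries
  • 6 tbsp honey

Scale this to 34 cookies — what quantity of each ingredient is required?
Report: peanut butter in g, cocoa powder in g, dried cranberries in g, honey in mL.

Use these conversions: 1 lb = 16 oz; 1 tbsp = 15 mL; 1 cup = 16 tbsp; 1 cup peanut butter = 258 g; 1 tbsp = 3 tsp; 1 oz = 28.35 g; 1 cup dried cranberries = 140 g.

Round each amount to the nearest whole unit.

peanut butter: 102 g; cocoa powder: 5141 g; dried cranberries: 793 g; honey: 340 mL

Scaling factor: 34/9.
peanut butter: (1 tbsp + 2 tsp = 5/3 tbsp) × 34/9 ÷ 16 tbsp/cup × 258 g/cup ≈ 102 g
cocoa powder: 3 lb × 34/9 × 16 oz/lb × 28.35 g/oz ≈ 5141 g
dried cranberries: (1 cup + 8 tbsp = 1.5 cup) × 34/9 × 140 g/cup ≈ 793 g
honey: 6 tbsp × 34/9 × 15 mL/tbsp = 340 mL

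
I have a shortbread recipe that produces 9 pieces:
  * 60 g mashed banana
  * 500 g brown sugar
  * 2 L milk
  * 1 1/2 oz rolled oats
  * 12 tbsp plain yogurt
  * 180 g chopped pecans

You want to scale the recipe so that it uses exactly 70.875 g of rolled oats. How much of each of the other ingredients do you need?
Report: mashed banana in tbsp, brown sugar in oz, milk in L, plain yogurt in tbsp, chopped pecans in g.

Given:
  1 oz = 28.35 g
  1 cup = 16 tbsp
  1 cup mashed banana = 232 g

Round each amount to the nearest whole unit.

The original recipe has 42.525 g of rolled oats, so the scaling factor is 70.875 ÷ 42.525 = 5/3.
mashed banana: 60 g × 5/3 ÷ 232 g/cup × 16 tbsp/cup ≈ 7 tbsp
brown sugar: 500 g × 5/3 ÷ 28.35 g/oz ≈ 29 oz
milk: 2 L × 5/3 ≈ 3 L
plain yogurt: 12 tbsp × 5/3 = 20 tbsp
chopped pecans: 180 g × 5/3 = 300 g

mashed banana: 7 tbsp; brown sugar: 29 oz; milk: 3 L; plain yogurt: 20 tbsp; chopped pecans: 300 g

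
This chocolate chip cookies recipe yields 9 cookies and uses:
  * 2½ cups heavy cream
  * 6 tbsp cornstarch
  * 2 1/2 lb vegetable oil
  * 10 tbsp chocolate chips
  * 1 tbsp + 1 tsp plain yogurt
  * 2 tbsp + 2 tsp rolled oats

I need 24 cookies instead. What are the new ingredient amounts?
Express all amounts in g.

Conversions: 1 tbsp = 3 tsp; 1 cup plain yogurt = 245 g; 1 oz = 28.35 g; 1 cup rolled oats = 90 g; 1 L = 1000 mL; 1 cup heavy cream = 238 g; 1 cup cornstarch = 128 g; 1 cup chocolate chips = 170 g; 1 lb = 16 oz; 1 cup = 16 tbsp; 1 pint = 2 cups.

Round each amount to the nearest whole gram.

Scaling factor: 24/9 = 8/3.
heavy cream: 2.5 cup × 8/3 × 238 g/cup ≈ 1587 g
cornstarch: 6 tbsp × 8/3 ÷ 16 tbsp/cup × 128 g/cup = 128 g
vegetable oil: 2.5 lb × 8/3 × 16 oz/lb × 28.35 g/oz = 3024 g
chocolate chips: 10 tbsp × 8/3 ÷ 16 tbsp/cup × 170 g/cup ≈ 283 g
plain yogurt: (1 tbsp + 1 tsp = 4/3 tbsp) × 8/3 ÷ 16 tbsp/cup × 245 g/cup ≈ 54 g
rolled oats: (2 tbsp + 2 tsp = 8/3 tbsp) × 8/3 ÷ 16 tbsp/cup × 90 g/cup = 40 g

heavy cream: 1587 g; cornstarch: 128 g; vegetable oil: 3024 g; chocolate chips: 283 g; plain yogurt: 54 g; rolled oats: 40 g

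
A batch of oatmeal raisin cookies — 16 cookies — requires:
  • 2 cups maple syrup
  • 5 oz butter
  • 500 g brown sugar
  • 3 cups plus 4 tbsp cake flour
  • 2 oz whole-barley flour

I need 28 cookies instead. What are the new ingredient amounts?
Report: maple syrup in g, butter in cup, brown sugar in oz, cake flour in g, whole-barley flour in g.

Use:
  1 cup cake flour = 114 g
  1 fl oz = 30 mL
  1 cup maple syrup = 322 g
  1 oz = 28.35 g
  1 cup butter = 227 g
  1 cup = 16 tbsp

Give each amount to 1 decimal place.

Scaling factor: 28/16 = 7/4 = 1.75.
maple syrup: 2 cup × 7/4 × 322 g/cup = 1127.0 g
butter: 5 oz × 7/4 × 28.35 g/oz ÷ 227 g/cup ≈ 1.1 cup
brown sugar: 500 g × 7/4 ÷ 28.35 g/oz ≈ 30.9 oz
cake flour: (3 cup + 4 tbsp = 3.25 cup) × 7/4 × 114 g/cup ≈ 648.4 g
whole-barley flour: 2 oz × 7/4 × 28.35 g/oz ≈ 99.2 g

maple syrup: 1127.0 g; butter: 1.1 cup; brown sugar: 30.9 oz; cake flour: 648.4 g; whole-barley flour: 99.2 g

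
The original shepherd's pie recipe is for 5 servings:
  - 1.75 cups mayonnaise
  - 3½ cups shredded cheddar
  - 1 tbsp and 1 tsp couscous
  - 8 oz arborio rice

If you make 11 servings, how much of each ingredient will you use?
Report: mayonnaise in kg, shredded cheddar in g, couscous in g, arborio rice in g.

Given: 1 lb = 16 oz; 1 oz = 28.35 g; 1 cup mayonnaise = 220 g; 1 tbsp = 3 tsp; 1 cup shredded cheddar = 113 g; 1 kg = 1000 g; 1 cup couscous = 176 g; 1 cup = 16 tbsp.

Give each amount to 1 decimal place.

Scaling factor: 11/5 = 2.2.
mayonnaise: 1.75 cup × 11/5 × 220 g/cup ÷ 1000 g/kg ≈ 0.8 kg
shredded cheddar: 3.5 cup × 11/5 × 113 g/cup = 870.1 g
couscous: (1 tbsp + 1 tsp = 4/3 tbsp) × 11/5 ÷ 16 tbsp/cup × 176 g/cup ≈ 32.3 g
arborio rice: 8 oz × 11/5 × 28.35 g/oz ≈ 499.0 g

mayonnaise: 0.8 kg; shredded cheddar: 870.1 g; couscous: 32.3 g; arborio rice: 499.0 g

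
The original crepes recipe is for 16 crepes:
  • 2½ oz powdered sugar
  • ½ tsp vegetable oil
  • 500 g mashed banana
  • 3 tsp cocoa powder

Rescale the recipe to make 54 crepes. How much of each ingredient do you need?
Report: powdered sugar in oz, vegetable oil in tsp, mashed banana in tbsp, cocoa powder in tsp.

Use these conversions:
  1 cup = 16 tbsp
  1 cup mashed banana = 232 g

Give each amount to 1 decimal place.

Scaling factor: 54/16 = 27/8 = 3.375.
powdered sugar: 2.5 oz × 27/8 ≈ 8.4 oz
vegetable oil: 0.5 tsp × 27/8 ≈ 1.7 tsp
mashed banana: 500 g × 27/8 ÷ 232 g/cup × 16 tbsp/cup ≈ 116.4 tbsp
cocoa powder: 3 tsp × 27/8 ≈ 10.1 tsp

powdered sugar: 8.4 oz; vegetable oil: 1.7 tsp; mashed banana: 116.4 tbsp; cocoa powder: 10.1 tsp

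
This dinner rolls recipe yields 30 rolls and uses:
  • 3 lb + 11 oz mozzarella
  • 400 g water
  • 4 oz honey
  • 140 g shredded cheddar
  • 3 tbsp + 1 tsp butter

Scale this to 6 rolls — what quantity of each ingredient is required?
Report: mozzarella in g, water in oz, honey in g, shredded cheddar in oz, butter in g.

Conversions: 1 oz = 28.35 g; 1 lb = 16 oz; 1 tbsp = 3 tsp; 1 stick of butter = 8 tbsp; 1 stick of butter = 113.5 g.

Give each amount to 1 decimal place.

mozzarella: 334.5 g; water: 2.8 oz; honey: 22.7 g; shredded cheddar: 1.0 oz; butter: 9.5 g

Scaling factor: 6/30 = 1/5 = 0.2.
mozzarella: (3 lb + 11 oz = 3.6875 lb) × 1/5 × 16 oz/lb × 28.35 g/oz ≈ 334.5 g
water: 400 g × 1/5 ÷ 28.35 g/oz ≈ 2.8 oz
honey: 4 oz × 1/5 × 28.35 g/oz ≈ 22.7 g
shredded cheddar: 140 g × 1/5 ÷ 28.35 g/oz ≈ 1.0 oz
butter: (3 tbsp + 1 tsp = 10/3 tbsp) × 1/5 ÷ 8 tbsp/stick × 113.5 g/stick ≈ 9.5 g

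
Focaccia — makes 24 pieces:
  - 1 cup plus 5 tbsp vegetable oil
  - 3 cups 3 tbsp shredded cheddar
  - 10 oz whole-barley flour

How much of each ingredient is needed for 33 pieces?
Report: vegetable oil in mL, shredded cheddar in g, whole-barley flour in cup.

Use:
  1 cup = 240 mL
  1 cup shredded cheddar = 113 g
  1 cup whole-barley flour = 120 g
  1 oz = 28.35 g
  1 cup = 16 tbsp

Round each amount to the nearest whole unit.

vegetable oil: 433 mL; shredded cheddar: 495 g; whole-barley flour: 3 cup

Scaling factor: 33/24 = 11/8 = 1.375.
vegetable oil: (1 cup + 5 tbsp = 1.3125 cup) × 11/8 × 240 mL/cup ≈ 433 mL
shredded cheddar: (3 cup + 3 tbsp = 3.1875 cup) × 11/8 × 113 g/cup ≈ 495 g
whole-barley flour: 10 oz × 11/8 × 28.35 g/oz ÷ 120 g/cup ≈ 3 cup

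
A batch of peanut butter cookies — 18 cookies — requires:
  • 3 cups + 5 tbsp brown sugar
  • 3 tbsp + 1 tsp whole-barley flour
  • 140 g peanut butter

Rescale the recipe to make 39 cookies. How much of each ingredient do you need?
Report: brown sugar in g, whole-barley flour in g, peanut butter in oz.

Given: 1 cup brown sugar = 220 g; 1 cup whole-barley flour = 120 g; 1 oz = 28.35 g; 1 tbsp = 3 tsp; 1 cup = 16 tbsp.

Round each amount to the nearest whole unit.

Scaling factor: 39/18 = 13/6.
brown sugar: (3 cup + 5 tbsp = 3.3125 cup) × 13/6 × 220 g/cup ≈ 1579 g
whole-barley flour: (3 tbsp + 1 tsp = 10/3 tbsp) × 13/6 ÷ 16 tbsp/cup × 120 g/cup ≈ 54 g
peanut butter: 140 g × 13/6 ÷ 28.35 g/oz ≈ 11 oz

brown sugar: 1579 g; whole-barley flour: 54 g; peanut butter: 11 oz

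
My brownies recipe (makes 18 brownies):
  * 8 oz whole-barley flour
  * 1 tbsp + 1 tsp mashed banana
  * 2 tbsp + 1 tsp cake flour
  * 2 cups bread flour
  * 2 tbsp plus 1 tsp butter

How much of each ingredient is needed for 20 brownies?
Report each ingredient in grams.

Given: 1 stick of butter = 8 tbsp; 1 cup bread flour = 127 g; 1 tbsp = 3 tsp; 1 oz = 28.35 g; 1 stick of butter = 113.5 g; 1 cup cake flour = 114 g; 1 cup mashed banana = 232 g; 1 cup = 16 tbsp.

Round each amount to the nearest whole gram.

Scaling factor: 20/18 = 10/9.
whole-barley flour: 8 oz × 10/9 × 28.35 g/oz = 252 g
mashed banana: (1 tbsp + 1 tsp = 4/3 tbsp) × 10/9 ÷ 16 tbsp/cup × 232 g/cup ≈ 21 g
cake flour: (2 tbsp + 1 tsp = 7/3 tbsp) × 10/9 ÷ 16 tbsp/cup × 114 g/cup ≈ 18 g
bread flour: 2 cup × 10/9 × 127 g/cup ≈ 282 g
butter: (2 tbsp + 1 tsp = 7/3 tbsp) × 10/9 ÷ 8 tbsp/stick × 113.5 g/stick ≈ 37 g

whole-barley flour: 252 g; mashed banana: 21 g; cake flour: 18 g; bread flour: 282 g; butter: 37 g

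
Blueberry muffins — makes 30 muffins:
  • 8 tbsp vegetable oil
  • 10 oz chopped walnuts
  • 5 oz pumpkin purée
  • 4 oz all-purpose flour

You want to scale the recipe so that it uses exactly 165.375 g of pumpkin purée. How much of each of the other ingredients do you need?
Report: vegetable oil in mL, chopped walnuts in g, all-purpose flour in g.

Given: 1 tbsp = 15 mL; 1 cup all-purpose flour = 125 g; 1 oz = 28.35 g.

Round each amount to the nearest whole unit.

The original recipe has 141.75 g of pumpkin purée, so the scaling factor is 165.375 ÷ 141.75 = 7/6.
vegetable oil: 8 tbsp × 7/6 × 15 mL/tbsp = 140 mL
chopped walnuts: 10 oz × 7/6 × 28.35 g/oz ≈ 331 g
all-purpose flour: 4 oz × 7/6 × 28.35 g/oz ≈ 132 g

vegetable oil: 140 mL; chopped walnuts: 331 g; all-purpose flour: 132 g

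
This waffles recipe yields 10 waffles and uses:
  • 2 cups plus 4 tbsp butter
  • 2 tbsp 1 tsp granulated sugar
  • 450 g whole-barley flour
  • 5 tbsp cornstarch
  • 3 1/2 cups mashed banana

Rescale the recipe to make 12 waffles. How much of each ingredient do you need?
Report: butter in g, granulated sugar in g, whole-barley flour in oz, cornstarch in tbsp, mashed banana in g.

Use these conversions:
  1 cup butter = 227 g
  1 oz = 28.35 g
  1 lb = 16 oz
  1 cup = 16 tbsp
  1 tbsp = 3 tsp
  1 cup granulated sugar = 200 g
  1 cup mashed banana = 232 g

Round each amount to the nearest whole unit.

Scaling factor: 12/10 = 6/5 = 1.2.
butter: (2 cup + 4 tbsp = 2.25 cup) × 6/5 × 227 g/cup ≈ 613 g
granulated sugar: (2 tbsp + 1 tsp = 7/3 tbsp) × 6/5 ÷ 16 tbsp/cup × 200 g/cup = 35 g
whole-barley flour: 450 g × 6/5 ÷ 28.35 g/oz ≈ 19 oz
cornstarch: 5 tbsp × 6/5 = 6 tbsp
mashed banana: 3.5 cup × 6/5 × 232 g/cup ≈ 974 g

butter: 613 g; granulated sugar: 35 g; whole-barley flour: 19 oz; cornstarch: 6 tbsp; mashed banana: 974 g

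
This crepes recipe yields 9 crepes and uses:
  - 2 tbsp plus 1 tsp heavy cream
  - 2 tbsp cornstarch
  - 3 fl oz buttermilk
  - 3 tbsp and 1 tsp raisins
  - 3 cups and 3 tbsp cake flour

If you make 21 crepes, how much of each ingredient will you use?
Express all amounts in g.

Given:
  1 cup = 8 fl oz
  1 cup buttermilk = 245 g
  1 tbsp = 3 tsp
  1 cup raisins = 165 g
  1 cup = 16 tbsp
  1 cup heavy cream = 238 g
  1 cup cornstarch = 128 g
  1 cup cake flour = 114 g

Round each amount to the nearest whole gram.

heavy cream: 81 g; cornstarch: 37 g; buttermilk: 214 g; raisins: 80 g; cake flour: 848 g

Scaling factor: 21/9 = 7/3.
heavy cream: (2 tbsp + 1 tsp = 7/3 tbsp) × 7/3 ÷ 16 tbsp/cup × 238 g/cup ≈ 81 g
cornstarch: 2 tbsp × 7/3 ÷ 16 tbsp/cup × 128 g/cup ≈ 37 g
buttermilk: 3 fl oz × 7/3 ÷ 8 fl oz/cup × 245 g/cup ≈ 214 g
raisins: (3 tbsp + 1 tsp = 10/3 tbsp) × 7/3 ÷ 16 tbsp/cup × 165 g/cup ≈ 80 g
cake flour: (3 cup + 3 tbsp = 3.1875 cup) × 7/3 × 114 g/cup ≈ 848 g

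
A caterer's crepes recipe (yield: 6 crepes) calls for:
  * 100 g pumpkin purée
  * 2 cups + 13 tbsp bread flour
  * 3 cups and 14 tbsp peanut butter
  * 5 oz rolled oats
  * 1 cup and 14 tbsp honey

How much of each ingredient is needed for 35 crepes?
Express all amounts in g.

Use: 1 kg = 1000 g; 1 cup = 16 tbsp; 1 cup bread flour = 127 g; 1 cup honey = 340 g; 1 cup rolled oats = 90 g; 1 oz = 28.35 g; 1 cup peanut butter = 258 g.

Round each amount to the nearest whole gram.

Scaling factor: 35/6.
pumpkin purée: 100 g × 35/6 ≈ 583 g
bread flour: (2 cup + 13 tbsp = 2.8125 cup) × 35/6 × 127 g/cup ≈ 2084 g
peanut butter: (3 cup + 14 tbsp = 3.875 cup) × 35/6 × 258 g/cup ≈ 5832 g
rolled oats: 5 oz × 35/6 × 28.35 g/oz ≈ 827 g
honey: (1 cup + 14 tbsp = 1.875 cup) × 35/6 × 340 g/cup ≈ 3719 g

pumpkin purée: 583 g; bread flour: 2084 g; peanut butter: 5832 g; rolled oats: 827 g; honey: 3719 g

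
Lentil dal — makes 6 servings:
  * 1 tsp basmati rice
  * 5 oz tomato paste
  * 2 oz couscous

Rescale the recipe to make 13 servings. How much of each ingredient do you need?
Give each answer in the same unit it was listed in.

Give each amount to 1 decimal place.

Scaling factor: 13/6.
basmati rice: 1 tsp × 13/6 ≈ 2.2 tsp
tomato paste: 5 oz × 13/6 ≈ 10.8 oz
couscous: 2 oz × 13/6 ≈ 4.3 oz

basmati rice: 2.2 tsp; tomato paste: 10.8 oz; couscous: 4.3 oz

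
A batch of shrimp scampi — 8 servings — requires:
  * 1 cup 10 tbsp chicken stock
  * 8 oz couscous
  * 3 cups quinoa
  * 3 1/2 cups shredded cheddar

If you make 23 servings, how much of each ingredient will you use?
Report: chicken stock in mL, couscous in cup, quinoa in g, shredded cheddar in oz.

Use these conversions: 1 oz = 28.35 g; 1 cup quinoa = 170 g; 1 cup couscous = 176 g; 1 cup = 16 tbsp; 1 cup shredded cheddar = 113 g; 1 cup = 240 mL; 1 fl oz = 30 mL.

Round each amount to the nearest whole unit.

Scaling factor: 23/8 = 2.875.
chicken stock: (1 cup + 10 tbsp = 1.625 cup) × 23/8 × 240 mL/cup ≈ 1121 mL
couscous: 8 oz × 23/8 × 28.35 g/oz ÷ 176 g/cup ≈ 4 cup
quinoa: 3 cup × 23/8 × 170 g/cup ≈ 1466 g
shredded cheddar: 3.5 cup × 23/8 × 113 g/cup ÷ 28.35 g/oz ≈ 40 oz

chicken stock: 1121 mL; couscous: 4 cup; quinoa: 1466 g; shredded cheddar: 40 oz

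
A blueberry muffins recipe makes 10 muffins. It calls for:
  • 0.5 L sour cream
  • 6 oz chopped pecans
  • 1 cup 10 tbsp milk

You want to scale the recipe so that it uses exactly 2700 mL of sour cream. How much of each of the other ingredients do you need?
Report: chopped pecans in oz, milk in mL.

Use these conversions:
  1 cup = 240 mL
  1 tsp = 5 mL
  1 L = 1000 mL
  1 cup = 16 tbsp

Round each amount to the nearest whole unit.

The original recipe has 500 mL of sour cream, so the scaling factor is 2700 ÷ 500 = 27/5 = 5.4.
chopped pecans: 6 oz × 27/5 ≈ 32 oz
milk: (1 cup + 10 tbsp = 1.625 cup) × 27/5 × 240 mL/cup = 2106 mL

chopped pecans: 32 oz; milk: 2106 mL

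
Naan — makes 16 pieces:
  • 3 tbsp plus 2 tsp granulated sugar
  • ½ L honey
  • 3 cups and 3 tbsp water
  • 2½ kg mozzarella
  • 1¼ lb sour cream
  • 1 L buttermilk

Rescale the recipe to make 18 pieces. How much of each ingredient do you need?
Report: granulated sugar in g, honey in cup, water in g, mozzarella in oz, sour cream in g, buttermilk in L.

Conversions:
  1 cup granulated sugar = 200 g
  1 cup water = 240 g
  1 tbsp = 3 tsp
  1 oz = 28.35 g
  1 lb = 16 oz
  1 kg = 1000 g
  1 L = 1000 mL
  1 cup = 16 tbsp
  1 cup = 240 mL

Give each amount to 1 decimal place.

granulated sugar: 51.6 g; honey: 2.3 cup; water: 860.6 g; mozzarella: 99.2 oz; sour cream: 637.9 g; buttermilk: 1.1 L

Scaling factor: 18/16 = 9/8 = 1.125.
granulated sugar: (3 tbsp + 2 tsp = 11/3 tbsp) × 9/8 ÷ 16 tbsp/cup × 200 g/cup ≈ 51.6 g
honey: 0.5 L × 9/8 × 1000 mL/L ÷ 240 mL/cup ≈ 2.3 cup
water: (3 cup + 3 tbsp = 3.1875 cup) × 9/8 × 240 g/cup ≈ 860.6 g
mozzarella: 2.5 kg × 9/8 × 1000 g/kg ÷ 28.35 g/oz ≈ 99.2 oz
sour cream: 1.25 lb × 9/8 × 16 oz/lb × 28.35 g/oz ≈ 637.9 g
buttermilk: 1 L × 9/8 ≈ 1.1 L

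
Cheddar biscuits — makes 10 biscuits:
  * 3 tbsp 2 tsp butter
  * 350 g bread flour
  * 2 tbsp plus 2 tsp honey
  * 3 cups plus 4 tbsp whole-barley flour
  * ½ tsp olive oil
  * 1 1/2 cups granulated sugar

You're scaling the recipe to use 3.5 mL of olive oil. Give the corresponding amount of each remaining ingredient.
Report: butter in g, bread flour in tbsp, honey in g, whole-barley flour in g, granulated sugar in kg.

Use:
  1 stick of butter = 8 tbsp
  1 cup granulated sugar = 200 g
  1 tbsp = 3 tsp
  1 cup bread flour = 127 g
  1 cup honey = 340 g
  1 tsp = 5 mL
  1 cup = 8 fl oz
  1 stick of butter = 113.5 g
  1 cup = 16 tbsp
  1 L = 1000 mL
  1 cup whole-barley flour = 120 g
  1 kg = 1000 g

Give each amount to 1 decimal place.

The original recipe has 2.5 mL of olive oil, so the scaling factor is 3.5 ÷ 2.5 = 7/5 = 1.4.
butter: (3 tbsp + 2 tsp = 11/3 tbsp) × 7/5 ÷ 8 tbsp/stick × 113.5 g/stick ≈ 72.8 g
bread flour: 350 g × 7/5 ÷ 127 g/cup × 16 tbsp/cup ≈ 61.7 tbsp
honey: (2 tbsp + 2 tsp = 8/3 tbsp) × 7/5 ÷ 16 tbsp/cup × 340 g/cup ≈ 79.3 g
whole-barley flour: (3 cup + 4 tbsp = 3.25 cup) × 7/5 × 120 g/cup = 546.0 g
granulated sugar: 1.5 cup × 7/5 × 200 g/cup ÷ 1000 g/kg ≈ 0.4 kg

butter: 72.8 g; bread flour: 61.7 tbsp; honey: 79.3 g; whole-barley flour: 546.0 g; granulated sugar: 0.4 kg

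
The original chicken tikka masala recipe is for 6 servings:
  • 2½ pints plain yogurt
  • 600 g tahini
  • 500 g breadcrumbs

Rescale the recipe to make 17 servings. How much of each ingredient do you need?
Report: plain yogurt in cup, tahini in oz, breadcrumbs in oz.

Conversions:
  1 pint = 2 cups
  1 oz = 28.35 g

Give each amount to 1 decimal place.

plain yogurt: 14.2 cup; tahini: 60.0 oz; breadcrumbs: 50.0 oz

Scaling factor: 17/6.
plain yogurt: 2.5 pint × 17/6 × 2 cup/pint ≈ 14.2 cup
tahini: 600 g × 17/6 ÷ 28.35 g/oz ≈ 60.0 oz
breadcrumbs: 500 g × 17/6 ÷ 28.35 g/oz ≈ 50.0 oz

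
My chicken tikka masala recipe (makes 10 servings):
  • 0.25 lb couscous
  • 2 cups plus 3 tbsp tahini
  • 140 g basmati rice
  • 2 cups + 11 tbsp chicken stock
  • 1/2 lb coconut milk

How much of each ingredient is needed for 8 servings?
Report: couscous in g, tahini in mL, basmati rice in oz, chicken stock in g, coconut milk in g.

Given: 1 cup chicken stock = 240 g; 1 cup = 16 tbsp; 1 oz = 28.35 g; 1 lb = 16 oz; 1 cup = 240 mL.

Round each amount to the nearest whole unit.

Scaling factor: 8/10 = 4/5 = 0.8.
couscous: 0.25 lb × 4/5 × 16 oz/lb × 28.35 g/oz ≈ 91 g
tahini: (2 cup + 3 tbsp = 2.1875 cup) × 4/5 × 240 mL/cup = 420 mL
basmati rice: 140 g × 4/5 ÷ 28.35 g/oz ≈ 4 oz
chicken stock: (2 cup + 11 tbsp = 2.6875 cup) × 4/5 × 240 g/cup = 516 g
coconut milk: 0.5 lb × 4/5 × 16 oz/lb × 28.35 g/oz ≈ 181 g

couscous: 91 g; tahini: 420 mL; basmati rice: 4 oz; chicken stock: 516 g; coconut milk: 181 g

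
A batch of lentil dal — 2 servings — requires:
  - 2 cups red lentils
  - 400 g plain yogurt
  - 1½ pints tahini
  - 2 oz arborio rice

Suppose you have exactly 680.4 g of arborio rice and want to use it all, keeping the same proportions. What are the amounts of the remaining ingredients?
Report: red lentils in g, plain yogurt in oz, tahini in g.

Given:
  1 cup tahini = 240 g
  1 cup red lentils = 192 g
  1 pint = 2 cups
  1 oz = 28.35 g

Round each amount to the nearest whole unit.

The original recipe has 56.7 g of arborio rice, so the scaling factor is 680.4 ÷ 56.7 = 12.
red lentils: 2 cup × 12 × 192 g/cup = 4608 g
plain yogurt: 400 g × 12 ÷ 28.35 g/oz ≈ 169 oz
tahini: 1.5 pint × 12 × 2 cup/pint × 240 g/cup = 8640 g

red lentils: 4608 g; plain yogurt: 169 oz; tahini: 8640 g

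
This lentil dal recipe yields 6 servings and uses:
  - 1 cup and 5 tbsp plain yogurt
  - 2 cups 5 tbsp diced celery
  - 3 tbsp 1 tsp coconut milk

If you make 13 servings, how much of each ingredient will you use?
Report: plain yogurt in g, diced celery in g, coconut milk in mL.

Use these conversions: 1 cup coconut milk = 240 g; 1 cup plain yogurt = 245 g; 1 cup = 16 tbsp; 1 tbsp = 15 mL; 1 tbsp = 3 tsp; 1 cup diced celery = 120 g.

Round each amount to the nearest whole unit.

plain yogurt: 697 g; diced celery: 601 g; coconut milk: 108 mL

Scaling factor: 13/6.
plain yogurt: (1 cup + 5 tbsp = 1.3125 cup) × 13/6 × 245 g/cup ≈ 697 g
diced celery: (2 cup + 5 tbsp = 2.3125 cup) × 13/6 × 120 g/cup ≈ 601 g
coconut milk: (3 tbsp + 1 tsp = 10/3 tbsp) × 13/6 × 15 mL/tbsp ≈ 108 mL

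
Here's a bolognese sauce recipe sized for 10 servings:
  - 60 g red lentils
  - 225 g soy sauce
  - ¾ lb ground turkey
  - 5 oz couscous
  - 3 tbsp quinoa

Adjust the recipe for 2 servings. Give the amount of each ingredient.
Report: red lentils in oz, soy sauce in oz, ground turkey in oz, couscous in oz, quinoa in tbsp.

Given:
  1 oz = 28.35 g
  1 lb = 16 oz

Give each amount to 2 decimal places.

red lentils: 0.42 oz; soy sauce: 1.59 oz; ground turkey: 2.40 oz; couscous: 1.00 oz; quinoa: 0.60 tbsp

Scaling factor: 2/10 = 1/5 = 0.2.
red lentils: 60 g × 1/5 ÷ 28.35 g/oz ≈ 0.42 oz
soy sauce: 225 g × 1/5 ÷ 28.35 g/oz ≈ 1.59 oz
ground turkey: 0.75 lb × 1/5 × 16 oz/lb = 2.40 oz
couscous: 5 oz × 1/5 = 1.00 oz
quinoa: 3 tbsp × 1/5 = 0.60 tbsp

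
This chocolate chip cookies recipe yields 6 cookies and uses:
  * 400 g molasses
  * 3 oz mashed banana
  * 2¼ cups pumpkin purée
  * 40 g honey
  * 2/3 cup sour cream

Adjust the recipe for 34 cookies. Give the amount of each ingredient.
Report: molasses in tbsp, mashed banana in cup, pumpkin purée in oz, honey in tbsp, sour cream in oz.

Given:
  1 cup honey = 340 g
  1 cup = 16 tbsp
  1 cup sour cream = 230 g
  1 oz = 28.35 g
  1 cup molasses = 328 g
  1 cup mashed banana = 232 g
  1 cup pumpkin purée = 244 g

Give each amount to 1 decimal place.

molasses: 110.6 tbsp; mashed banana: 2.1 cup; pumpkin purée: 109.7 oz; honey: 10.7 tbsp; sour cream: 30.6 oz

Scaling factor: 34/6 = 17/3.
molasses: 400 g × 17/3 ÷ 328 g/cup × 16 tbsp/cup ≈ 110.6 tbsp
mashed banana: 3 oz × 17/3 × 28.35 g/oz ÷ 232 g/cup ≈ 2.1 cup
pumpkin purée: 2.25 cup × 17/3 × 244 g/cup ÷ 28.35 g/oz ≈ 109.7 oz
honey: 40 g × 17/3 ÷ 340 g/cup × 16 tbsp/cup ≈ 10.7 tbsp
sour cream: 2/3 cup × 17/3 × 230 g/cup ÷ 28.35 g/oz ≈ 30.6 oz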